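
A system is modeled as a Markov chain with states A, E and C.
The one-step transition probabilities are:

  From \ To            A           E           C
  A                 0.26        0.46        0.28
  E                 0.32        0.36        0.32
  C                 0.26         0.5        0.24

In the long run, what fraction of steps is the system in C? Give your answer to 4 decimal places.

0.2857

Let the stationary distribution be π with π = πP and π_1 + π_2 + π_3 = 1.
π_1 = 0.26·π_1 + 0.32·π_2 + 0.26·π_3
π_2 = 0.46·π_1 + 0.36·π_2 + 0.5·π_3
Solving with the normalization constraint gives π = (0.2857, 0.4286, 0.2857).
So the stationary probability of C is 0.2857.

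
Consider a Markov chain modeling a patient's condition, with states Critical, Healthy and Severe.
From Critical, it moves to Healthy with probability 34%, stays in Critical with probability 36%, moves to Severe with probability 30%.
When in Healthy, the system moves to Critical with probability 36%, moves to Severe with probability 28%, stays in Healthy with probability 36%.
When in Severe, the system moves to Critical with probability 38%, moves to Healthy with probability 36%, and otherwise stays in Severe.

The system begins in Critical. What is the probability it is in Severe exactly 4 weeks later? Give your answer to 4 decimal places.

0.2817

Propagate the distribution vector 4 weeks from Critical.
After 0 weeks: (1.0000, 0.0000, 0.0000)
After 1 week: (0.3600, 0.3400, 0.3000)
After 2 weeks: (0.3660, 0.3528, 0.2812)
After 3 weeks: (0.3656, 0.3527, 0.2817)
After 4 weeks: (0.3656, 0.3527, 0.2817)
P(in Severe after 4 weeks) = 0.2817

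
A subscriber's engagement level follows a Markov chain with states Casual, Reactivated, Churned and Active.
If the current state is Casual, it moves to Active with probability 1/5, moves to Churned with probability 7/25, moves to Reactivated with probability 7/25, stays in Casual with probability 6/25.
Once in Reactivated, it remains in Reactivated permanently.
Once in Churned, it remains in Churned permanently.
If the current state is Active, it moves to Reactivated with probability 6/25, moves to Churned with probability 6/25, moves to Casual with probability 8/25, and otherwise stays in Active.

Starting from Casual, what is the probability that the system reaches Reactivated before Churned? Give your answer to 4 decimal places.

Let h(s) be the probability of absorption at Reactivated starting from transient state s. Then h(Reactivated) = 1 and h(Churned) = 0. By first-step analysis:
h(Casual) = 0.24·h(Casual) + 0.28·1 + 0.28·0 + 0.2·h(Active)
h(Active) = 0.32·h(Casual) + 0.24·1 + 0.24·0 + 0.2·h(Active)
Solving: h(Casual) = 0.5000, h(Active) = 0.5000.
Starting from Casual, the probability is 0.5000.

0.5000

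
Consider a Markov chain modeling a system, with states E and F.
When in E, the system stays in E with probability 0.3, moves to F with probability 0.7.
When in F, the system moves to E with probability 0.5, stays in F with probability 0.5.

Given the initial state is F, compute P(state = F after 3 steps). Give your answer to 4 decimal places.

Propagate the distribution vector 3 steps from F.
After 0 steps: (0.0000, 1.0000)
After 1 step: (0.5000, 0.5000)
After 2 steps: (0.4000, 0.6000)
After 3 steps: (0.4200, 0.5800)
P(in F after 3 steps) = 0.5800

0.5800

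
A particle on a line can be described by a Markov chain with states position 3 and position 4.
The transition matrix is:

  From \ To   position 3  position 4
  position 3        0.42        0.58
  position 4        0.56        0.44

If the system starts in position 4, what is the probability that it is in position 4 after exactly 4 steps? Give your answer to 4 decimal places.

Propagate the distribution vector 4 steps from position 4.
After 0 steps: (0.0000, 1.0000)
After 1 step: (0.5600, 0.4400)
After 2 steps: (0.4816, 0.5184)
After 3 steps: (0.4926, 0.5074)
After 4 steps: (0.4910, 0.5090)
P(in position 4 after 4 steps) = 0.5090

0.5090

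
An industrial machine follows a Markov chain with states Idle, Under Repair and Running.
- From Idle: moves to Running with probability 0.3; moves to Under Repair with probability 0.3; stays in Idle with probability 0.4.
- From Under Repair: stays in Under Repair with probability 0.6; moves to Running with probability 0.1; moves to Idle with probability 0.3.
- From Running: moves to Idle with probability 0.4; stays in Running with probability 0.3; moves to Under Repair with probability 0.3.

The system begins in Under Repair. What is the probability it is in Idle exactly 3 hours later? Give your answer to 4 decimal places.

Propagate the distribution vector 3 hours from Under Repair.
After 0 hours: (0.0000, 1.0000, 0.0000)
After 1 hour: (0.3000, 0.6000, 0.1000)
After 2 hours: (0.3400, 0.4800, 0.1800)
After 3 hours: (0.3520, 0.4440, 0.2040)
P(in Idle after 3 hours) = 0.3520

0.3520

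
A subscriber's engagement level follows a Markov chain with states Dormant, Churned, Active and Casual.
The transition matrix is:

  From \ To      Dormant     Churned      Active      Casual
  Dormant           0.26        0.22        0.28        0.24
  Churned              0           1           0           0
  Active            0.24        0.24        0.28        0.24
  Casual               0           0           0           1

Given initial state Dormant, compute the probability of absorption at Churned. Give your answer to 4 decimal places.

Let h(s) be the probability of absorption at Churned starting from transient state s. Then h(Churned) = 1 and h(Casual) = 0. By first-step analysis:
h(Dormant) = 0.26·h(Dormant) + 0.22·1 + 0.28·h(Active) + 0.24·0
h(Active) = 0.24·h(Dormant) + 0.24·1 + 0.28·h(Active) + 0.24·0
Solving: h(Dormant) = 0.4845, h(Active) = 0.4948.
Starting from Dormant, the probability is 0.4845.

0.4845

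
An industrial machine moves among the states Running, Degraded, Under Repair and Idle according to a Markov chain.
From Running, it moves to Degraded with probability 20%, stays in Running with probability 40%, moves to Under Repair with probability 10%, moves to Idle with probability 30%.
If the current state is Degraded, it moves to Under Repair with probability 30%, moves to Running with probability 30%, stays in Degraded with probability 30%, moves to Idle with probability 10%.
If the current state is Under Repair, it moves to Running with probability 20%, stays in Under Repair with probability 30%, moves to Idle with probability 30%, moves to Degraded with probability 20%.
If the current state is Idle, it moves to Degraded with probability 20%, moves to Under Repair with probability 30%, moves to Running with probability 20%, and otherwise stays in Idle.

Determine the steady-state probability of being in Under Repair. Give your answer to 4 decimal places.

Let the stationary distribution be π with π = πP and π_1 + π_2 + π_3 + π_4 = 1.
π_1 = 0.4·π_1 + 0.3·π_2 + 0.2·π_3 + 0.2·π_4
π_2 = 0.2·π_1 + 0.3·π_2 + 0.2·π_3 + 0.2·π_4
π_3 = 0.1·π_1 + 0.3·π_2 + 0.3·π_3 + 0.3·π_4
Solving with the normalization constraint gives π = (0.2778, 0.2222, 0.2444, 0.2556).
So the stationary probability of Under Repair is 0.2444.

0.2444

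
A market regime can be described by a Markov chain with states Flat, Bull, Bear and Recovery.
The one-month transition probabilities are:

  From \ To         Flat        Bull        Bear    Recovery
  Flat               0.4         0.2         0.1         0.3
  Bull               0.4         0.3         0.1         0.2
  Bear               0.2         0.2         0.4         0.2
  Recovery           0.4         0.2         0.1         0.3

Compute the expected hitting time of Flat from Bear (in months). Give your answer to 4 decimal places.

3.4615

Let t(s) be the expected number of months to first reach Flat from state s, with t(Flat) = 0. Conditioning on the first month:
t(Bull) = 1 + 0.3·t(Bull) + 0.1·t(Bear) + 0.2·t(Recovery)
t(Bear) = 1 + 0.2·t(Bull) + 0.4·t(Bear) + 0.2·t(Recovery)
t(Recovery) = 1 + 0.2·t(Bull) + 0.1·t(Bear) + 0.3·t(Recovery)
Solving: t(Bull) = 2.6923, t(Bear) = 3.4615, t(Recovery) = 2.6923.
Expected months from Bear to Flat: 3.4615.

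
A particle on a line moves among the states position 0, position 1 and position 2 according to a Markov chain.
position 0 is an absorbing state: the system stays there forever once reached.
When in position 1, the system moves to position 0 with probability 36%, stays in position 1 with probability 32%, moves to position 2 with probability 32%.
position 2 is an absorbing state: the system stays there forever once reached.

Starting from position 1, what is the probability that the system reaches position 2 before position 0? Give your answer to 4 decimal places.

0.4706

Let h(s) be the probability of absorption at position 2 starting from transient state s. Then h(position 2) = 1 and h(position 0) = 0. By first-step analysis:
h(position 1) = 0.36·0 + 0.32·h(position 1) + 0.32·1
Solving: h(position 1) = 0.4706.
Starting from position 1, the probability is 0.4706.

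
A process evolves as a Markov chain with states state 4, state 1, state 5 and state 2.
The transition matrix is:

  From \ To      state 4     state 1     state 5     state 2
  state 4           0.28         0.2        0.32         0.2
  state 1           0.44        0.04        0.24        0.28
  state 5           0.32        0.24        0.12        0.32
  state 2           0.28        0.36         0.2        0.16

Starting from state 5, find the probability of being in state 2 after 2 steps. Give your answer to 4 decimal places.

Propagate the distribution vector 2 steps from state 5.
After 0 steps: (0.0000, 0.0000, 1.0000, 0.0000)
After 1 step: (0.3200, 0.2400, 0.1200, 0.3200)
After 2 steps: (0.3232, 0.2176, 0.2384, 0.2208)
P(in state 2 after 2 steps) = 0.2208

0.2208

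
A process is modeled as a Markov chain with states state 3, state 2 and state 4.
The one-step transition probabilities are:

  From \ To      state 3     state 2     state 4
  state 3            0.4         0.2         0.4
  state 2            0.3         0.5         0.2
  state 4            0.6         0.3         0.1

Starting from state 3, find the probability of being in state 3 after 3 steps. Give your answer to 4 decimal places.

Propagate the distribution vector 3 steps from state 3.
After 0 steps: (1.0000, 0.0000, 0.0000)
After 1 step: (0.4000, 0.2000, 0.4000)
After 2 steps: (0.4600, 0.3000, 0.2400)
After 3 steps: (0.4180, 0.3140, 0.2680)
P(in state 3 after 3 steps) = 0.4180

0.4180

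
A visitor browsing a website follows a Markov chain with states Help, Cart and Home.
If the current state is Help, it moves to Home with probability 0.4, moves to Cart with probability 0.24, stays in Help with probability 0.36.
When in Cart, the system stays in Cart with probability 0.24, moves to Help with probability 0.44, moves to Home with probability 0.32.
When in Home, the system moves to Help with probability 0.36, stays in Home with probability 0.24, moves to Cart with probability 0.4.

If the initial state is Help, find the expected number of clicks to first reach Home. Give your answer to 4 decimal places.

2.6261

Let t(s) be the expected number of clicks to first reach Home from state s, with t(Home) = 0. Conditioning on the first click:
t(Help) = 1 + 0.36·t(Help) + 0.24·t(Cart)
t(Cart) = 1 + 0.44·t(Help) + 0.24·t(Cart)
Solving: t(Help) = 2.6261, t(Cart) = 2.8361.
Expected clicks from Help to Home: 2.6261.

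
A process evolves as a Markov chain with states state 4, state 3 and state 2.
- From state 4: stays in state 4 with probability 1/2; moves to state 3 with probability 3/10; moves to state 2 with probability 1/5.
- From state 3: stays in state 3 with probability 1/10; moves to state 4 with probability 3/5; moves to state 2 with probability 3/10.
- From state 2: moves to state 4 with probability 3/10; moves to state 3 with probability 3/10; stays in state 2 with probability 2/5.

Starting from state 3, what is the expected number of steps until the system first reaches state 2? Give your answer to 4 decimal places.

4.0741

Let t(s) be the expected number of steps to first reach state 2 from state s, with t(state 2) = 0. Conditioning on the first step:
t(state 4) = 1 + 0.5·t(state 4) + 0.3·t(state 3)
t(state 3) = 1 + 0.6·t(state 4) + 0.1·t(state 3)
Solving: t(state 4) = 4.4444, t(state 3) = 4.0741.
Expected steps from state 3 to state 2: 4.0741.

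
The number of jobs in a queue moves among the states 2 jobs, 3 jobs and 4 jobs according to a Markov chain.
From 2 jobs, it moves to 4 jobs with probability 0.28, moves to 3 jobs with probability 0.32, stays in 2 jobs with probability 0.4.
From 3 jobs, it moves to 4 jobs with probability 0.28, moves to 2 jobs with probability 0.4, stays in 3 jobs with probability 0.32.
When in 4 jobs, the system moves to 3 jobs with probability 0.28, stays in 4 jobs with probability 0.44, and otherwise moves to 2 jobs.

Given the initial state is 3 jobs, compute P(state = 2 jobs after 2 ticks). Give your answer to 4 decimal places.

0.3664

Sum over the intermediate state after 1 tick:
P = P(3 jobs→2 jobs)·P(2 jobs→2 jobs) + P(3 jobs→3 jobs)·P(3 jobs→2 jobs) + P(3 jobs→4 jobs)·P(4 jobs→2 jobs)
  = 0.4×0.4 + 0.32×0.4 + 0.28×0.28
  = 0.1600 + 0.1280 + 0.0784 = 0.3664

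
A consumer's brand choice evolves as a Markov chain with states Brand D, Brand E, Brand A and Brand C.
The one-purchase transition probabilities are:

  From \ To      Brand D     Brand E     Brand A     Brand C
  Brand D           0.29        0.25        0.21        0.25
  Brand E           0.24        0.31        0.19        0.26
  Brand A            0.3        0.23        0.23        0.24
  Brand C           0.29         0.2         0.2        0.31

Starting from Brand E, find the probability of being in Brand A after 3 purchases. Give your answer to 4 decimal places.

Propagate the distribution vector 3 purchases from Brand E.
After 0 purchases: (0.0000, 1.0000, 0.0000, 0.0000)
After 1 purchase: (0.2400, 0.3100, 0.1900, 0.2600)
After 2 purchases: (0.2764, 0.2518, 0.2050, 0.2668)
After 3 purchases: (0.2795, 0.2477, 0.2064, 0.2665)
P(in Brand A after 3 purchases) = 0.2064

0.2064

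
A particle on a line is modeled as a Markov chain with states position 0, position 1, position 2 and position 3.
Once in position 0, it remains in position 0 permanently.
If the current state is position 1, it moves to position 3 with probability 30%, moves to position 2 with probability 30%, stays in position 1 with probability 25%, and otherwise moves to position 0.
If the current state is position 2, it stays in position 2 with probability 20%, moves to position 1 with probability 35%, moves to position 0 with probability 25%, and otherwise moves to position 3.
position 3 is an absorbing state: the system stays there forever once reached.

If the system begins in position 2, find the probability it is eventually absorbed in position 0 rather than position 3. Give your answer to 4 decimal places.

0.4848

Let h(s) be the probability of absorption at position 0 starting from transient state s. Then h(position 0) = 1 and h(position 3) = 0. By first-step analysis:
h(position 1) = 0.15·1 + 0.25·h(position 1) + 0.3·h(position 2) + 0.3·0
h(position 2) = 0.25·1 + 0.35·h(position 1) + 0.2·h(position 2) + 0.2·0
Solving: h(position 1) = 0.3939, h(position 2) = 0.4848.
Starting from position 2, the probability is 0.4848.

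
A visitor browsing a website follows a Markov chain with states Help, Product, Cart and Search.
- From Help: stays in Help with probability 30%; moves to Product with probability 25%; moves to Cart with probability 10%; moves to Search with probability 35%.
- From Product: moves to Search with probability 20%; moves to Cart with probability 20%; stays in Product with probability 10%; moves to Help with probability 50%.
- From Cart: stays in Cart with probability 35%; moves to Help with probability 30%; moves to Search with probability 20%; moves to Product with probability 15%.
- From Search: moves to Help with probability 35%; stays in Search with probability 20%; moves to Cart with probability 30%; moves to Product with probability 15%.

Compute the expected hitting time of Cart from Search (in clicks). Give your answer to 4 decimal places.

Let t(s) be the expected number of clicks to first reach Cart from state s, with t(Cart) = 0. Conditioning on the first click:
t(Help) = 1 + 0.3·t(Help) + 0.25·t(Product) + 0.35·t(Search)
t(Product) = 1 + 0.5·t(Help) + 0.1·t(Product) + 0.2·t(Search)
t(Search) = 1 + 0.35·t(Help) + 0.15·t(Product) + 0.2·t(Search)
Solving: t(Help) = 5.7096, t(Product) = 5.3384, t(Search) = 4.7489.
Expected clicks from Search to Cart: 4.7489.

4.7489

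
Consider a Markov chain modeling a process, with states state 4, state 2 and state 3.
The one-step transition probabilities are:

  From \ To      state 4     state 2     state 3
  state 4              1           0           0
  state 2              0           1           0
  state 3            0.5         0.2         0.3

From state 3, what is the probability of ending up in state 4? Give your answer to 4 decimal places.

0.7143

Let h(s) be the probability of absorption at state 4 starting from transient state s. Then h(state 4) = 1 and h(state 2) = 0. By first-step analysis:
h(state 3) = 0.5·1 + 0.2·0 + 0.3·h(state 3)
Solving: h(state 3) = 0.7143.
Starting from state 3, the probability is 0.7143.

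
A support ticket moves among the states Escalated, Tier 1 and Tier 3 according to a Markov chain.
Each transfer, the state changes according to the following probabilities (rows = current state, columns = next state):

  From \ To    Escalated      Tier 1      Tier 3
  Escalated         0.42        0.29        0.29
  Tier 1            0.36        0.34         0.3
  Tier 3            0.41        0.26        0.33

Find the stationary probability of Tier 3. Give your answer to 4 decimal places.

Let the stationary distribution be π with π = πP and π_1 + π_2 + π_3 = 1.
π_1 = 0.42·π_1 + 0.36·π_2 + 0.41·π_3
π_2 = 0.29·π_1 + 0.34·π_2 + 0.26·π_3
Solving with the normalization constraint gives π = (0.3992, 0.2956, 0.3052).
So the stationary probability of Tier 3 is 0.3052.

0.3052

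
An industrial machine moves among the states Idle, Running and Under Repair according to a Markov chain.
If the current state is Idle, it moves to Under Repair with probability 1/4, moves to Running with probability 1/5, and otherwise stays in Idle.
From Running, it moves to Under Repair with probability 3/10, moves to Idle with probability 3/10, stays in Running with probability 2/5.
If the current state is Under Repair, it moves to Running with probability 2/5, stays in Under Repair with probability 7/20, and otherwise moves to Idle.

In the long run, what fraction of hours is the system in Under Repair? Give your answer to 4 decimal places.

0.2958

Let the stationary distribution be π with π = πP and π_1 + π_2 + π_3 = 1.
π_1 = 0.55·π_1 + 0.3·π_2 + 0.25·π_3
π_2 = 0.2·π_1 + 0.4·π_2 + 0.4·π_3
Solving with the normalization constraint gives π = (0.3803, 0.3239, 0.2958).
So the stationary probability of Under Repair is 0.2958.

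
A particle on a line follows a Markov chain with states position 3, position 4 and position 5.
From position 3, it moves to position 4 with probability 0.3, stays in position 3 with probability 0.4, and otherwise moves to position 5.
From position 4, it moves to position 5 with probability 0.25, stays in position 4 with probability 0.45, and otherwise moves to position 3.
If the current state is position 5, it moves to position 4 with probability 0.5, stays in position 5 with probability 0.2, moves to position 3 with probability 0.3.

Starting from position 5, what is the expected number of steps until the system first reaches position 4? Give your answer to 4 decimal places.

Let t(s) be the expected number of steps to first reach position 4 from state s, with t(position 4) = 0. Conditioning on the first step:
t(position 3) = 1 + 0.4·t(position 3) + 0.3·t(position 5)
t(position 5) = 1 + 0.3·t(position 3) + 0.2·t(position 5)
Solving: t(position 3) = 2.8205, t(position 5) = 2.3077.
Expected steps from position 5 to position 4: 2.3077.

2.3077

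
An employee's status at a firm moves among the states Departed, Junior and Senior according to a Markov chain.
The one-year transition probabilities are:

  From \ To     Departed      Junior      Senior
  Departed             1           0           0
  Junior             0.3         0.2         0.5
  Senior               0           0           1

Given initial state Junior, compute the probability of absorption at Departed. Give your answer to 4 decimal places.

0.3750

Let h(s) be the probability of absorption at Departed starting from transient state s. Then h(Departed) = 1 and h(Senior) = 0. By first-step analysis:
h(Junior) = 0.3·1 + 0.2·h(Junior) + 0.5·0
Solving: h(Junior) = 0.3750.
Starting from Junior, the probability is 0.3750.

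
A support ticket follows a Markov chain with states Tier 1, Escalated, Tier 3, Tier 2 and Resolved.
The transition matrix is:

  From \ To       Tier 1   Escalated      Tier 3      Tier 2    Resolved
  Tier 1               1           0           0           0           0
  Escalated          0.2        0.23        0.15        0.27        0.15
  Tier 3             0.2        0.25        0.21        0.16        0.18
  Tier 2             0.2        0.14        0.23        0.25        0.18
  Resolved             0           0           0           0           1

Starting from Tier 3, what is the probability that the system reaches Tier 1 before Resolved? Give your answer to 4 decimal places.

0.5358

Let h(s) be the probability of absorption at Tier 1 starting from transient state s. Then h(Tier 1) = 1 and h(Resolved) = 0. By first-step analysis:
h(Escalated) = 0.2·1 + 0.23·h(Escalated) + 0.15·h(Tier 3) + 0.27·h(Tier 2) + 0.15·0
h(Tier 3) = 0.2·1 + 0.25·h(Escalated) + 0.21·h(Tier 3) + 0.16·h(Tier 2) + 0.18·0
h(Tier 2) = 0.2·1 + 0.14·h(Escalated) + 0.23·h(Tier 3) + 0.25·h(Tier 2) + 0.18·0
Solving: h(Escalated) = 0.5513, h(Tier 3) = 0.5358, h(Tier 2) = 0.5339.
Starting from Tier 3, the probability is 0.5358.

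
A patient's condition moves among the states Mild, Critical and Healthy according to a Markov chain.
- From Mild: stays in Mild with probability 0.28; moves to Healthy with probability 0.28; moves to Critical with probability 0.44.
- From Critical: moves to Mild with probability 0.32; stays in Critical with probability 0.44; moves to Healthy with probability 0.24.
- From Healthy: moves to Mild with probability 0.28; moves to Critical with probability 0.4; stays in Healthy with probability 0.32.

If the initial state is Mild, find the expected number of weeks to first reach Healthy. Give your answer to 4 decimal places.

Let t(s) be the expected number of weeks to first reach Healthy from state s, with t(Healthy) = 0. Conditioning on the first week:
t(Mild) = 1 + 0.28·t(Mild) + 0.44·t(Critical)
t(Critical) = 1 + 0.32·t(Mild) + 0.44·t(Critical)
Solving: t(Mild) = 3.8110, t(Critical) = 3.9634.
Expected weeks from Mild to Healthy: 3.8110.

3.8110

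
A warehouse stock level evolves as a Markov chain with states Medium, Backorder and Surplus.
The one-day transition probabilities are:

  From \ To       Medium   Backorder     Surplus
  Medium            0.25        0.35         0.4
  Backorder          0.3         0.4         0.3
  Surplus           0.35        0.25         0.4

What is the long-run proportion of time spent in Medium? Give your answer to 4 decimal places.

Let the stationary distribution be π with π = πP and π_1 + π_2 + π_3 = 1.
π_1 = 0.25·π_1 + 0.3·π_2 + 0.35·π_3
π_2 = 0.35·π_1 + 0.4·π_2 + 0.25·π_3
Solving with the normalization constraint gives π = (0.3032, 0.3298, 0.3670).
So the stationary probability of Medium is 0.3032.

0.3032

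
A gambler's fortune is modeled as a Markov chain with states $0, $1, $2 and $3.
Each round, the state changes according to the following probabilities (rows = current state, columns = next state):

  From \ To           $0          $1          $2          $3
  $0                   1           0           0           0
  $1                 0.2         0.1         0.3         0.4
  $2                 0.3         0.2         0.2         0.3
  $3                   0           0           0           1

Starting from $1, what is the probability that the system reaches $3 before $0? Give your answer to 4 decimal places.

0.6212

Let h(s) be the probability of absorption at $3 starting from transient state s. Then h($3) = 1 and h($0) = 0. By first-step analysis:
h($1) = 0.2·0 + 0.1·h($1) + 0.3·h($2) + 0.4·1
h($2) = 0.3·0 + 0.2·h($1) + 0.2·h($2) + 0.3·1
Solving: h($1) = 0.6212, h($2) = 0.5303.
Starting from $1, the probability is 0.6212.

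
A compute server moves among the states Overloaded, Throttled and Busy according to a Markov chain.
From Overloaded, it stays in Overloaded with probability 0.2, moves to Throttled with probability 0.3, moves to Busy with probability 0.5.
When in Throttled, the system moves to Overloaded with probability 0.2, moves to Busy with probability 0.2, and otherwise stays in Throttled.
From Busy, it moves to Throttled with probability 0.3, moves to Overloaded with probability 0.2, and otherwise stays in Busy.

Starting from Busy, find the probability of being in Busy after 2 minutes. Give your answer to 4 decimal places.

0.4100

Sum over the intermediate state after 1 minute:
P = P(Busy→Overloaded)·P(Overloaded→Busy) + P(Busy→Throttled)·P(Throttled→Busy) + P(Busy→Busy)·P(Busy→Busy)
  = 0.2×0.5 + 0.3×0.2 + 0.5×0.5
  = 0.1000 + 0.0600 + 0.2500 = 0.4100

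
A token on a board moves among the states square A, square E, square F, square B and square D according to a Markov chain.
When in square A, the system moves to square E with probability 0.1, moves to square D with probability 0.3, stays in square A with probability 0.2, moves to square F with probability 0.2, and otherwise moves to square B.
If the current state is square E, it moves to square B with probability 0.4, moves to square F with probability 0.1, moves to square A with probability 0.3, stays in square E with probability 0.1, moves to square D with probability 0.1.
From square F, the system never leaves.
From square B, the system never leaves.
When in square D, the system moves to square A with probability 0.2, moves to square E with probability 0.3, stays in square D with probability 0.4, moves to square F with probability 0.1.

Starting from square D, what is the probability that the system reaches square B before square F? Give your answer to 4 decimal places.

0.5147

Let h(s) be the probability of absorption at square B starting from transient state s. Then h(square B) = 1 and h(square F) = 0. By first-step analysis:
h(square A) = 0.2·h(square A) + 0.1·h(square E) + 0.2·0 + 0.2·1 + 0.3·h(square D)
h(square E) = 0.3·h(square A) + 0.1·h(square E) + 0.1·0 + 0.4·1 + 0.1·h(square D)
h(square D) = 0.2·h(square A) + 0.3·h(square E) + 0.1·0 + 0.4·h(square D)
Solving: h(square A) = 0.5277, h(square E) = 0.6775, h(square D) = 0.5147.
Starting from square D, the probability is 0.5147.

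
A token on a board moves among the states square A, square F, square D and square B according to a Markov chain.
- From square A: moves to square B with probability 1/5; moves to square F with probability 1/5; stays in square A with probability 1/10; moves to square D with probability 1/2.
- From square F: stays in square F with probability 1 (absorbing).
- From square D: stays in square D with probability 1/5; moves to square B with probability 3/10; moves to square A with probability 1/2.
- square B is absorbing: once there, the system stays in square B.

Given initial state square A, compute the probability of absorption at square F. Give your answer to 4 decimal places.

0.3404

Let h(s) be the probability of absorption at square F starting from transient state s. Then h(square F) = 1 and h(square B) = 0. By first-step analysis:
h(square A) = 0.1·h(square A) + 0.2·1 + 0.5·h(square D) + 0.2·0
h(square D) = 0.5·h(square A) + 0.2·h(square D) + 0.3·0
Solving: h(square A) = 0.3404, h(square D) = 0.2128.
Starting from square A, the probability is 0.3404.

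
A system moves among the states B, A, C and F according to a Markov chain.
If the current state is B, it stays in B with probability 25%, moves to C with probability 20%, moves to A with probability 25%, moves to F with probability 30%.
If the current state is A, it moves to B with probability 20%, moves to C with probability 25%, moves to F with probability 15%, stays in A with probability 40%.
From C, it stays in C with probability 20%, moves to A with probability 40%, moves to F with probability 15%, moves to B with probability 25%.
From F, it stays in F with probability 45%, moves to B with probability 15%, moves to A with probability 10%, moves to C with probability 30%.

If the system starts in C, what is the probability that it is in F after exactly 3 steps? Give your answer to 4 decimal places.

0.2520

Propagate the distribution vector 3 steps from C.
After 0 steps: (0.0000, 0.0000, 1.0000, 0.0000)
After 1 step: (0.2500, 0.4000, 0.2000, 0.1500)
After 2 steps: (0.2150, 0.3175, 0.2350, 0.2325)
After 3 steps: (0.2109, 0.2980, 0.2391, 0.2520)
P(in F after 3 steps) = 0.2520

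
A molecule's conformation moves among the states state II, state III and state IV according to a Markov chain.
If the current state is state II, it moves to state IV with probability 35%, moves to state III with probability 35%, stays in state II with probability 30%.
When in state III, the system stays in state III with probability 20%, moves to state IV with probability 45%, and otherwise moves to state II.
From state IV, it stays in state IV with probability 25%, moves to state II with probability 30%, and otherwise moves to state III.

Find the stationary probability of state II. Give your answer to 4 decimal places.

Let the stationary distribution be π with π = πP and π_1 + π_2 + π_3 = 1.
π_1 = 0.3·π_1 + 0.35·π_2 + 0.3·π_3
π_2 = 0.35·π_1 + 0.2·π_2 + 0.45·π_3
Solving with the normalization constraint gives π = (0.3167, 0.3347, 0.3486).
So the stationary probability of state II is 0.3167.

0.3167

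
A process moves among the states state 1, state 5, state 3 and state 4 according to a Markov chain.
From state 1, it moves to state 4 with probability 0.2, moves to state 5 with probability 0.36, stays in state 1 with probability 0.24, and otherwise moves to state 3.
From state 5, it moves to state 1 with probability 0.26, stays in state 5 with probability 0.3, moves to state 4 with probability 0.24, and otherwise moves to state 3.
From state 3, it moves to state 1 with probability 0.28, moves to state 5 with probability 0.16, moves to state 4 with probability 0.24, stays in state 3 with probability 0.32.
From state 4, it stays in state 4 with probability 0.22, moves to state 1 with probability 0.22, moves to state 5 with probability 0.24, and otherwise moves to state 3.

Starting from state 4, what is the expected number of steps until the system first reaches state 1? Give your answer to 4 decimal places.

Let t(s) be the expected number of steps to first reach state 1 from state s, with t(state 1) = 0. Conditioning on the first step:
t(state 5) = 1 + 0.3·t(state 5) + 0.2·t(state 3) + 0.24·t(state 4)
t(state 3) = 1 + 0.16·t(state 5) + 0.32·t(state 3) + 0.24·t(state 4)
t(state 4) = 1 + 0.24·t(state 5) + 0.32·t(state 3) + 0.22·t(state 4)
Solving: t(state 5) = 3.9097, t(state 3) = 3.8208, t(state 4) = 4.0525.
Expected steps from state 4 to state 1: 4.0525.

4.0525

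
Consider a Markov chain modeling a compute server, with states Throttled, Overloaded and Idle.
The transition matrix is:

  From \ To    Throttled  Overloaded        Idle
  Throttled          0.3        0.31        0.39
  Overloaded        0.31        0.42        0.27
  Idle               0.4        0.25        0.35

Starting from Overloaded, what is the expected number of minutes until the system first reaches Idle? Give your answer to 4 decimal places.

Let t(s) be the expected number of minutes to first reach Idle from state s, with t(Idle) = 0. Conditioning on the first minute:
t(Throttled) = 1 + 0.3·t(Throttled) + 0.31·t(Overloaded)
t(Overloaded) = 1 + 0.31·t(Throttled) + 0.42·t(Overloaded)
Solving: t(Throttled) = 2.8719, t(Overloaded) = 3.2591.
Expected minutes from Overloaded to Idle: 3.2591.

3.2591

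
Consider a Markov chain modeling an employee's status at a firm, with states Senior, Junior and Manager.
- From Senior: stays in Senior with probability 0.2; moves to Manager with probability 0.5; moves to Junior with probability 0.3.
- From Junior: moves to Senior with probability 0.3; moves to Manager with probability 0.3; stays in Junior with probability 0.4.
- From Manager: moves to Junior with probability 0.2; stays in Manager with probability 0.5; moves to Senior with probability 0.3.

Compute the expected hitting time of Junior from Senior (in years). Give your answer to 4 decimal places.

Let t(s) be the expected number of years to first reach Junior from state s, with t(Junior) = 0. Conditioning on the first year:
t(Senior) = 1 + 0.2·t(Senior) + 0.5·t(Manager)
t(Manager) = 1 + 0.3·t(Senior) + 0.5·t(Manager)
Solving: t(Senior) = 4.0000, t(Manager) = 4.4000.
Expected years from Senior to Junior: 4.0000.

4.0000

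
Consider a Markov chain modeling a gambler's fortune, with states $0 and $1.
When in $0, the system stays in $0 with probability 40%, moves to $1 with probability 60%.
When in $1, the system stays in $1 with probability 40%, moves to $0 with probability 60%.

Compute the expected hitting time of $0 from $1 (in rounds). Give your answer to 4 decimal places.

1.6667

Let t(s) be the expected number of rounds to first reach $0 from state s, with t($0) = 0. Conditioning on the first round:
t($1) = 1 + 0.4·t($1)
Solving: t($1) = 1.6667.
Expected rounds from $1 to $0: 1.6667.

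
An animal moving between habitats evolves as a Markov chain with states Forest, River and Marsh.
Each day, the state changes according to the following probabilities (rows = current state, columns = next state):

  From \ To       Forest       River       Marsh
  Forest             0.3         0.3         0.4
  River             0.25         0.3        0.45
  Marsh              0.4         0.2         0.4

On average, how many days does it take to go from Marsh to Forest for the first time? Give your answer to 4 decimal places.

2.7273

Let t(s) be the expected number of days to first reach Forest from state s, with t(Forest) = 0. Conditioning on the first day:
t(River) = 1 + 0.3·t(River) + 0.45·t(Marsh)
t(Marsh) = 1 + 0.2·t(River) + 0.4·t(Marsh)
Solving: t(River) = 3.1818, t(Marsh) = 2.7273.
Expected days from Marsh to Forest: 2.7273.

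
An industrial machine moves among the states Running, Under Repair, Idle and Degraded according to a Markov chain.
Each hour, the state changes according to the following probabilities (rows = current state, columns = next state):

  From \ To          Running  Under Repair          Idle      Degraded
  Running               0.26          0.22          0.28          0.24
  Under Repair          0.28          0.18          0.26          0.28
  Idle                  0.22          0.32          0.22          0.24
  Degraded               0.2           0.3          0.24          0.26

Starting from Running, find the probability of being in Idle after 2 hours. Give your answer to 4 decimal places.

0.2492

Propagate the distribution vector 2 hours from Running.
After 0 hours: (1.0000, 0.0000, 0.0000, 0.0000)
After 1 hour: (0.2600, 0.2200, 0.2800, 0.2400)
After 2 hours: (0.2388, 0.2584, 0.2492, 0.2536)
P(in Idle after 2 hours) = 0.2492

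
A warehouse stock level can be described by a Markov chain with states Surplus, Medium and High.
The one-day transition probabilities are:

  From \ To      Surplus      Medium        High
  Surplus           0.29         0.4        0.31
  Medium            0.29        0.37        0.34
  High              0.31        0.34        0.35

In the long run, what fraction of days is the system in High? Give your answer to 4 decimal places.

Let the stationary distribution be π with π = πP and π_1 + π_2 + π_3 = 1.
π_1 = 0.29·π_1 + 0.29·π_2 + 0.31·π_3
π_2 = 0.4·π_1 + 0.37·π_2 + 0.34·π_3
Solving with the normalization constraint gives π = (0.2967, 0.3689, 0.3344).
So the stationary probability of High is 0.3344.

0.3344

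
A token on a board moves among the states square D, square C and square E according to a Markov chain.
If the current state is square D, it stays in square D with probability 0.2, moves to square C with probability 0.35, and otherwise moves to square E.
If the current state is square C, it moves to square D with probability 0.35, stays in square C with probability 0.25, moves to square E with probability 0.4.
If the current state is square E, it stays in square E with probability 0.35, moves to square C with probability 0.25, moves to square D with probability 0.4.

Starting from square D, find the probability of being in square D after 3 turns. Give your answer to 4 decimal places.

0.3180

Propagate the distribution vector 3 turns from square D.
After 0 turns: (1.0000, 0.0000, 0.0000)
After 1 turn: (0.2000, 0.3500, 0.4500)
After 2 turns: (0.3425, 0.2700, 0.3875)
After 3 turns: (0.3180, 0.2843, 0.3978)
P(in square D after 3 turns) = 0.3180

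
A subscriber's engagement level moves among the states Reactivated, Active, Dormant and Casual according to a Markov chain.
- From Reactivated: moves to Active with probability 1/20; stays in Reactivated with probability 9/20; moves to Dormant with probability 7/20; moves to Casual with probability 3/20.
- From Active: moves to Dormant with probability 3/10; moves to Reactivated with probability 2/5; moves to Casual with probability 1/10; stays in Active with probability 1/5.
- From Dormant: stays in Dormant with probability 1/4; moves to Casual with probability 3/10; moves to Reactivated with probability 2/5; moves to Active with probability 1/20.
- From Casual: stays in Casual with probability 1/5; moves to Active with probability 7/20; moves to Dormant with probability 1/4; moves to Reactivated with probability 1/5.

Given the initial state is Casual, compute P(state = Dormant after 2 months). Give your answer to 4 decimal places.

Propagate the distribution vector 2 months from Casual.
After 0 months: (0.0000, 0.0000, 0.0000, 1.0000)
After 1 month: (0.2000, 0.3500, 0.2500, 0.2000)
After 2 months: (0.3700, 0.1625, 0.2875, 0.1800)
P(in Dormant after 2 months) = 0.2875

0.2875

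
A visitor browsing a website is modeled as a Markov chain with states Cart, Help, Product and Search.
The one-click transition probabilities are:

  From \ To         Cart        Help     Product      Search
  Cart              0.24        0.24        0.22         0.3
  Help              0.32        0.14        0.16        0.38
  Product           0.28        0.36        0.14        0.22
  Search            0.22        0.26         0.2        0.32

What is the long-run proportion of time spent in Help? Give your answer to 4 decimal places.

Let the stationary distribution be π with π = πP and π_1 + π_2 + π_3 + π_4 = 1.
π_1 = 0.24·π_1 + 0.32·π_2 + 0.28·π_3 + 0.22·π_4
π_2 = 0.24·π_1 + 0.14·π_2 + 0.36·π_3 + 0.26·π_4
π_3 = 0.22·π_1 + 0.16·π_2 + 0.14·π_3 + 0.2·π_4
Solving with the normalization constraint gives π = (0.2607, 0.2440, 0.1844, 0.3110).
So the stationary probability of Help is 0.2440.

0.2440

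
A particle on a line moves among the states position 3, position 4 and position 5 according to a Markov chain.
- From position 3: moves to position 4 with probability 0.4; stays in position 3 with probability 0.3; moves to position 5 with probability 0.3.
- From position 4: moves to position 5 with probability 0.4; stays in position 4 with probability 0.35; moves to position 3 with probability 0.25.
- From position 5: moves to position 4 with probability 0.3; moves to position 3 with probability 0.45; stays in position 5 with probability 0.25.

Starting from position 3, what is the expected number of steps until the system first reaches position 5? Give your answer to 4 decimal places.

Let t(s) be the expected number of steps to first reach position 5 from state s, with t(position 5) = 0. Conditioning on the first step:
t(position 3) = 1 + 0.3·t(position 3) + 0.4·t(position 4)
t(position 4) = 1 + 0.25·t(position 3) + 0.35·t(position 4)
Solving: t(position 3) = 2.9577, t(position 4) = 2.6761.
Expected steps from position 3 to position 5: 2.9577.

2.9577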